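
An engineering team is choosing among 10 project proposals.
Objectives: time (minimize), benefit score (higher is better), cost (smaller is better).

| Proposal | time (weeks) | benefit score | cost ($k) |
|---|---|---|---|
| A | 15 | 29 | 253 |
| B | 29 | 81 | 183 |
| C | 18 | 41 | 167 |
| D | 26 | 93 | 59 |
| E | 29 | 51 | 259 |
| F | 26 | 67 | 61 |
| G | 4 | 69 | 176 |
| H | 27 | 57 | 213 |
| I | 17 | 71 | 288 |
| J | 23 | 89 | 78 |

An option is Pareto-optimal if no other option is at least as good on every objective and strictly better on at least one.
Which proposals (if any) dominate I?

A: worse on benefit score (29 vs 71).
B: worse on time (29 vs 17).
C: worse on time (18 vs 17).
D: worse on time (26 vs 17).
E: worse on time (29 vs 17).
F: worse on time (26 vs 17).
G: worse on benefit score (69 vs 71).
H: worse on time (27 vs 17).
J: worse on time (23 vs 17).
No option dominates I.

none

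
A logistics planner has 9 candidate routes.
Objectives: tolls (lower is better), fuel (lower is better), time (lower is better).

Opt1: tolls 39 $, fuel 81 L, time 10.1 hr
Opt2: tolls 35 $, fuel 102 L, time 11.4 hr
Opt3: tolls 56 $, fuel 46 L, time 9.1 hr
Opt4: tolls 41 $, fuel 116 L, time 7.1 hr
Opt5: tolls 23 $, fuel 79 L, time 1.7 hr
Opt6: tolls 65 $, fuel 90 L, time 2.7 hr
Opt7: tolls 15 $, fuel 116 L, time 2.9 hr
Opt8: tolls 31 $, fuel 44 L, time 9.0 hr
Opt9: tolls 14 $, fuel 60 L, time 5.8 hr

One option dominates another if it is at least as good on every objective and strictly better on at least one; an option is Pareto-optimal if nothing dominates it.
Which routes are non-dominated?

Opt1: dominated by Opt5 (tolls 23≤39, fuel 79≤81, time 1.7≤10.1).
Opt2: dominated by Opt5 (tolls 23≤35, fuel 79≤102, time 1.7≤11.4).
Opt3: dominated by Opt8 (tolls 31≤56, fuel 44≤46, time 9.0≤9.1).
Opt4: dominated by Opt5 (tolls 23≤41, fuel 79≤116, time 1.7≤7.1).
Opt5: not dominated (best time).
Opt6: dominated by Opt5 (tolls 23≤65, fuel 79≤90, time 1.7≤2.7).
Opt7: not dominated.
Opt8: not dominated (best fuel).
Opt9: not dominated (best tolls).

Opt5, Opt7, Opt8, Opt9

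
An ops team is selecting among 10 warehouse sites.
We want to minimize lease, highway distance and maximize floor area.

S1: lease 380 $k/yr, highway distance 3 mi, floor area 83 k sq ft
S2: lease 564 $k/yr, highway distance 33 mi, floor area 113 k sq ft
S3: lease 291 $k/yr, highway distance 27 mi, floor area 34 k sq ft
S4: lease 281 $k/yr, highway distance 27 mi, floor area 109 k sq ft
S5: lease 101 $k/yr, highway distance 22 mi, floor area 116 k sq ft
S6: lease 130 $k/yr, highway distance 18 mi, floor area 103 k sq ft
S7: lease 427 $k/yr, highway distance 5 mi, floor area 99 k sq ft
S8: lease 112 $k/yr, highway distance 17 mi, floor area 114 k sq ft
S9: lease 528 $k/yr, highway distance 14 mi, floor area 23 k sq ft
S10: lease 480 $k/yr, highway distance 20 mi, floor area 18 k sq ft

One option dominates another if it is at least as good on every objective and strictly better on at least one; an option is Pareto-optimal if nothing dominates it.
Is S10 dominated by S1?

S1 vs S10: lease 380≤480, highway distance 3≤20, floor area 83≥18 — S1 is at least as good on every objective with at least one strict improvement.

Yes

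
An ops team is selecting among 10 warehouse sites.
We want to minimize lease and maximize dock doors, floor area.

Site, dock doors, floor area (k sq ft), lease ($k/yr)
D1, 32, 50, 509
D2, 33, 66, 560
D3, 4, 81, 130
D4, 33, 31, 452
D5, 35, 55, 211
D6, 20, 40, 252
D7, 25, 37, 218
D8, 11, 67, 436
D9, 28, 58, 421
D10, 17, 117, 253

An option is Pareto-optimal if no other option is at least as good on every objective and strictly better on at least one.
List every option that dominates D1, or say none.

D5: dock doors 35≥32, floor area 55≥50, lease 211≤509 — dominates D1.
Others (D2, D3, D4, D6, D7, D8, D9, D10) are each worse than D1 on at least one objective.

D5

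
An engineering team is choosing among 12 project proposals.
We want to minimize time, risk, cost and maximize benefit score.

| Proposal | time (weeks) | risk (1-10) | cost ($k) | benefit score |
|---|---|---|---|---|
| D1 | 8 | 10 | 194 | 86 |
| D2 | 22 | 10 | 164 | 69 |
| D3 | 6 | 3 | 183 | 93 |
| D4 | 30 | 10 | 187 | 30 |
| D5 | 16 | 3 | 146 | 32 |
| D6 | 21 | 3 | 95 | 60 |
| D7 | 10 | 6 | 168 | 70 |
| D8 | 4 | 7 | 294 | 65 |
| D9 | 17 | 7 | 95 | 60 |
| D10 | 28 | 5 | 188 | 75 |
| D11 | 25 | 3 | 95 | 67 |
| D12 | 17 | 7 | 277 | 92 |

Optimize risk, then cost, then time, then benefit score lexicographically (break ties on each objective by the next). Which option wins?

First minimize risk: best is 3, kept {D3, D5, D6, D11}.
Then minimize cost: best is 95, kept {D6, D11}.
Then minimize time: best is 21, kept {D6}.

D6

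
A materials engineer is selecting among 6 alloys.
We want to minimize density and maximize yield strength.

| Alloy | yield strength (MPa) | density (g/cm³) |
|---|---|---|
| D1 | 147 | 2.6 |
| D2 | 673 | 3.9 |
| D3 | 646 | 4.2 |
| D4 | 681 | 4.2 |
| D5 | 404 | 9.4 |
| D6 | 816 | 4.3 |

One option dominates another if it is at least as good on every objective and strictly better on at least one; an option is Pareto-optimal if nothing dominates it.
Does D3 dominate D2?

No

D3 vs D2: D3 is worse on yield strength (646 vs 673), so it does not dominate D2.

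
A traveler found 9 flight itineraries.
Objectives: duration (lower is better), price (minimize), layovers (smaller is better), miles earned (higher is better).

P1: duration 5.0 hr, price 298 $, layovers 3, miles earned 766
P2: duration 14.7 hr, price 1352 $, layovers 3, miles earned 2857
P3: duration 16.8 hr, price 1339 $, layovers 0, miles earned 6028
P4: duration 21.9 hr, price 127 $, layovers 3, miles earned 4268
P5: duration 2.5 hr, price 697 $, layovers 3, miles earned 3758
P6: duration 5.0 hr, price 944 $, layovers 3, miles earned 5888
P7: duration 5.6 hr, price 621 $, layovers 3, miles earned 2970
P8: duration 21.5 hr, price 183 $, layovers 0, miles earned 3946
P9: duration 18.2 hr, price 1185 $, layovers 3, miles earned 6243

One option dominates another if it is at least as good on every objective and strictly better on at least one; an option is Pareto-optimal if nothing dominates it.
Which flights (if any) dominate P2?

P5: duration 2.5≤14.7, price 697≤1352, layovers 3≤3, miles earned 3758≥2857 — dominates P2.
P6: duration 5.0≤14.7, price 944≤1352, layovers 3≤3, miles earned 5888≥2857 — dominates P2.
P7: duration 5.6≤14.7, price 621≤1352, layovers 3≤3, miles earned 2970≥2857 — dominates P2.
Others (P1, P3, P4, P8, P9) are each worse than P2 on at least one objective.

P5, P6, P7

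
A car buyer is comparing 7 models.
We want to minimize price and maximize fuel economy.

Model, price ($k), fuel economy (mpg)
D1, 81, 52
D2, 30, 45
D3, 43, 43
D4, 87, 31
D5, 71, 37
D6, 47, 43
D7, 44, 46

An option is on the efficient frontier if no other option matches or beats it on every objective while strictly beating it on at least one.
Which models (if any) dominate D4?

D1: price 81≤87, fuel economy 52≥31 — dominates D4.
D2: price 30≤87, fuel economy 45≥31 — dominates D4.
D3: price 43≤87, fuel economy 43≥31 — dominates D4.
D5: price 71≤87, fuel economy 37≥31 — dominates D4.
D6: price 47≤87, fuel economy 43≥31 — dominates D4.
D7: price 44≤87, fuel economy 46≥31 — dominates D4.

D1, D2, D3, D5, D6, D7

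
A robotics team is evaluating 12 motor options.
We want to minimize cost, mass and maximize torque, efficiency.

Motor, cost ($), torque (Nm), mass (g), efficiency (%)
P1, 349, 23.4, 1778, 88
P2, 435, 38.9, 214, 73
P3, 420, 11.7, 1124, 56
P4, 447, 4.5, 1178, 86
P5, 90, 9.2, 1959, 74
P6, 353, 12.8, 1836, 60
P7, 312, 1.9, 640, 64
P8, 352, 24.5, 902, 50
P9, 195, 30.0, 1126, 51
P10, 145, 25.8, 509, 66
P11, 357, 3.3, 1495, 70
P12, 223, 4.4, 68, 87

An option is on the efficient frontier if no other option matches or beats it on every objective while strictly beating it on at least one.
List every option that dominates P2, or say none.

P1: worse on torque (23.4 vs 38.9).
P3: worse on torque (11.7 vs 38.9).
P4: worse on cost (447 vs 435).
P5: worse on torque (9.2 vs 38.9).
P6: worse on torque (12.8 vs 38.9).
P7: worse on torque (1.9 vs 38.9).
P8: worse on torque (24.5 vs 38.9).
P9: worse on torque (30.0 vs 38.9).
P10: worse on torque (25.8 vs 38.9).
P11: worse on torque (3.3 vs 38.9).
P12: worse on torque (4.4 vs 38.9).
No option dominates P2.

none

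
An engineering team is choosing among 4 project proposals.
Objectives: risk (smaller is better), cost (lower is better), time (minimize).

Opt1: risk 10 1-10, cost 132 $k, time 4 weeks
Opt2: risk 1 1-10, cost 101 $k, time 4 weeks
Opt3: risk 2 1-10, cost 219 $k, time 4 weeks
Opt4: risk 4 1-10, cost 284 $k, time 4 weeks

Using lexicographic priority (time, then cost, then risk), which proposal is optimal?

First minimize time: best is 4, kept {Opt1, Opt2, Opt3, Opt4}.
Then minimize cost: best is 101, kept {Opt2}.

Opt2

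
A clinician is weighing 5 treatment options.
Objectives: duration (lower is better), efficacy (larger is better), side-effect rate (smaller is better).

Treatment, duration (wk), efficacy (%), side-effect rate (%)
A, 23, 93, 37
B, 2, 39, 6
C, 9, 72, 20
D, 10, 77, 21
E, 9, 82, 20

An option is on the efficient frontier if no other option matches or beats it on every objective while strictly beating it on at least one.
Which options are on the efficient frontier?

A, B, E

A: not dominated (best efficacy).
B: not dominated (best duration).
C: dominated by E (duration 9≤9, efficacy 82≥72, side-effect rate 20≤20).
D: dominated by E (duration 9≤10, efficacy 82≥77, side-effect rate 20≤21).
E: not dominated.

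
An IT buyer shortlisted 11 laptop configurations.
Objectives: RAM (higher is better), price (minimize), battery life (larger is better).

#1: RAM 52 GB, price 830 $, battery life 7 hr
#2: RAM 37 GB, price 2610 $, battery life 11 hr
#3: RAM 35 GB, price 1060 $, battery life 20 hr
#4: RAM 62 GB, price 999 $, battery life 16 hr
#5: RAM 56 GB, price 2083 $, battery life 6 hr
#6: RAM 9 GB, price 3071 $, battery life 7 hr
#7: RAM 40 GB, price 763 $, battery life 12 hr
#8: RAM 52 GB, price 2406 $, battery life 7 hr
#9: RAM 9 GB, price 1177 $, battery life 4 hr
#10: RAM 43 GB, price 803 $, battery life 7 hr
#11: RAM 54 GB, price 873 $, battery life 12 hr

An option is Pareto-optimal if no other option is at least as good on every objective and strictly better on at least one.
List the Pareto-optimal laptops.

#1, #3, #4, #7, #10, #11

#1: not dominated.
#2: dominated by #4 (RAM 62≥37, price 999≤2610, battery life 16≥11).
#3: not dominated (best battery life).
#4: not dominated (best RAM).
#5: dominated by #4 (RAM 62≥56, price 999≤2083, battery life 16≥6).
#6: dominated by #1 (RAM 52≥9, price 830≤3071, battery life 7≥7).
#7: not dominated (best price).
#8: dominated by #1 (RAM 52≥52, price 830≤2406, battery life 7≥7).
#9: dominated by #1 (RAM 52≥9, price 830≤1177, battery life 7≥4).
#10: not dominated.
#11: not dominated.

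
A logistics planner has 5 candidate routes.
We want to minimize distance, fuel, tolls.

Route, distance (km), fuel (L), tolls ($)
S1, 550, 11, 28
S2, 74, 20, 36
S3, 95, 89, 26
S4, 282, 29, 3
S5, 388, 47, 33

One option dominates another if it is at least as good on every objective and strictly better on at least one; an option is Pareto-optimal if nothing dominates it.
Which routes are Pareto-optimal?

S1, S2, S3, S4

S1: not dominated (best fuel).
S2: not dominated (best distance).
S3: not dominated.
S4: not dominated (best tolls).
S5: dominated by S4 (distance 282≤388, fuel 29≤47, tolls 3≤33).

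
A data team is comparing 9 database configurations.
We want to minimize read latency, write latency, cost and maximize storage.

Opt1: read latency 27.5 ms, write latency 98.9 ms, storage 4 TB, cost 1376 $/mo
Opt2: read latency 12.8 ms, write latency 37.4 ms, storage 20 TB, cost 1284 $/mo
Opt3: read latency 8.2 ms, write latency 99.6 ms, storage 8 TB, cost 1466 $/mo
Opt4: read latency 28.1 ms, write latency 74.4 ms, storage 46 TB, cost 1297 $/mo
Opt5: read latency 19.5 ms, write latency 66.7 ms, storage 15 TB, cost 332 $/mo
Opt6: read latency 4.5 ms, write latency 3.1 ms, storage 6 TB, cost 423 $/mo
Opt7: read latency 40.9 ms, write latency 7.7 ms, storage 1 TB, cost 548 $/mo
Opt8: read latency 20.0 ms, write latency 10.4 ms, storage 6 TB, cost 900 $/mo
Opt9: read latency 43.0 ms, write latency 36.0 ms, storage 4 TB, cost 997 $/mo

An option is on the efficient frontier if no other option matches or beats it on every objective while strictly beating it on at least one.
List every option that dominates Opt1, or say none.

Opt2, Opt5, Opt6, Opt8

Opt2: read latency 12.8≤27.5, write latency 37.4≤98.9, storage 20≥4, cost 1284≤1376 — dominates Opt1.
Opt5: read latency 19.5≤27.5, write latency 66.7≤98.9, storage 15≥4, cost 332≤1376 — dominates Opt1.
Opt6: read latency 4.5≤27.5, write latency 3.1≤98.9, storage 6≥4, cost 423≤1376 — dominates Opt1.
Opt8: read latency 20.0≤27.5, write latency 10.4≤98.9, storage 6≥4, cost 900≤1376 — dominates Opt1.
Others (Opt3, Opt4, Opt7, Opt9) are each worse than Opt1 on at least one objective.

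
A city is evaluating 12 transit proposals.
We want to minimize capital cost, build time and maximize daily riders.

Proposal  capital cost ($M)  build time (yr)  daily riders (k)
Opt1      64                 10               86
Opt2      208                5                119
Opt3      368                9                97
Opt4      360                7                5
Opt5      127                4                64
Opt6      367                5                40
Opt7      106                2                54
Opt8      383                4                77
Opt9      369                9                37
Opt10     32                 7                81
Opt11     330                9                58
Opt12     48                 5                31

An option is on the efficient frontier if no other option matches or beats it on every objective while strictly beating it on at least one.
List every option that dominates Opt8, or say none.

none

Opt1: worse on build time (10 vs 4).
Opt2: worse on build time (5 vs 4).
Opt3: worse on build time (9 vs 4).
Opt4: worse on build time (7 vs 4).
Opt5: worse on daily riders (64 vs 77).
Opt6: worse on build time (5 vs 4).
Opt7: worse on daily riders (54 vs 77).
Opt9: worse on build time (9 vs 4).
Opt10: worse on build time (7 vs 4).
Opt11: worse on build time (9 vs 4).
Opt12: worse on build time (5 vs 4).
No option dominates Opt8.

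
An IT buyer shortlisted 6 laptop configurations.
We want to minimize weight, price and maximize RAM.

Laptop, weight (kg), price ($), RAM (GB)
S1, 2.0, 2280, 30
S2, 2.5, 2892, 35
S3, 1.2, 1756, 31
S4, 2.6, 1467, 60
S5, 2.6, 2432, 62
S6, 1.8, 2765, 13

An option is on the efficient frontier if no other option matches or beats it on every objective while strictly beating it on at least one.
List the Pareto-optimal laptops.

S1: dominated by S3 (weight 1.2≤2.0, price 1756≤2280, RAM 31≥30).
S2: not dominated.
S3: not dominated (best weight).
S4: not dominated (best price).
S5: not dominated (best RAM).
S6: dominated by S3 (weight 1.2≤1.8, price 1756≤2765, RAM 31≥13).

S2, S3, S4, S5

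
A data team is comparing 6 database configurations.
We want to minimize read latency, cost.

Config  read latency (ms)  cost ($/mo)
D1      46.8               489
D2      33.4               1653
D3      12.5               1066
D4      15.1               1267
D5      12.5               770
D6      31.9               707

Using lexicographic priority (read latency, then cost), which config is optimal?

D5

First minimize read latency: best is 12.5, kept {D3, D5}.
Then minimize cost: best is 770, kept {D5}.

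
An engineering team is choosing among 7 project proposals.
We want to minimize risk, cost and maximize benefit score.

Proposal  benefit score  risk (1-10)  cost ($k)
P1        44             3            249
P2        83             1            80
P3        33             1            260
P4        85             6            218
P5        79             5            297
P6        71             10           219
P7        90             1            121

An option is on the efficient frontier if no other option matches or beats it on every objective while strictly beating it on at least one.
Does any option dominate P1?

P2 vs P1: benefit score 83≥44, risk 1≤3, cost 80≤249 — P2 is at least as good on every objective and strictly better on at least one, so P2 dominates P1.

Yes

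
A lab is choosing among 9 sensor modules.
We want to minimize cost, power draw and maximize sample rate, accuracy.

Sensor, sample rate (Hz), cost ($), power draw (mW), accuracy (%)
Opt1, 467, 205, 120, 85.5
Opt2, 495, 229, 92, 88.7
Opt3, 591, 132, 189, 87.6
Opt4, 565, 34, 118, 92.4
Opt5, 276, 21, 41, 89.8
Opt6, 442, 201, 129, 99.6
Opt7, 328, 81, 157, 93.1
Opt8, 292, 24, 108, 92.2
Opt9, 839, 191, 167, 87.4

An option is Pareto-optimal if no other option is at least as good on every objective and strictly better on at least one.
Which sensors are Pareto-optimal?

Opt2, Opt3, Opt4, Opt5, Opt6, Opt7, Opt8, Opt9

Opt1: dominated by Opt4 (sample rate 565≥467, cost 34≤205, power draw 118≤120, accuracy 92.4≥85.5).
Opt2: not dominated.
Opt3: not dominated.
Opt4: not dominated.
Opt5: not dominated (best cost).
Opt6: not dominated (best accuracy).
Opt7: not dominated.
Opt8: not dominated.
Opt9: not dominated (best sample rate).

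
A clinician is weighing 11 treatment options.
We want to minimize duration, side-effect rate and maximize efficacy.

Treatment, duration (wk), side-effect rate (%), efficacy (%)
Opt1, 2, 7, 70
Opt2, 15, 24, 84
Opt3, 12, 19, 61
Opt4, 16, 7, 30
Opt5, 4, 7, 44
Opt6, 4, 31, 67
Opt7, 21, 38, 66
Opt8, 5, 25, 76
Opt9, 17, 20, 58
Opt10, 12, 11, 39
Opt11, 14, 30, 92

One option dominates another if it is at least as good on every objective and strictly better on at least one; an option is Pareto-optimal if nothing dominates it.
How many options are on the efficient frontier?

Opt1: not dominated (best duration).
Opt2: not dominated.
Opt3: dominated by Opt1 (duration 2≤12, side-effect rate 7≤19, efficacy 70≥61).
Opt4: dominated by Opt1 (duration 2≤16, side-effect rate 7≤7, efficacy 70≥30).
Opt5: dominated by Opt1 (duration 2≤4, side-effect rate 7≤7, efficacy 70≥44).
Opt6: dominated by Opt1 (duration 2≤4, side-effect rate 7≤31, efficacy 70≥67).
Opt7: dominated by Opt1 (duration 2≤21, side-effect rate 7≤38, efficacy 70≥66).
Opt8: not dominated.
Opt9: dominated by Opt1 (duration 2≤17, side-effect rate 7≤20, efficacy 70≥58).
Opt10: dominated by Opt1 (duration 2≤12, side-effect rate 7≤11, efficacy 70≥39).
Opt11: not dominated (best efficacy).
Pareto-optimal: Opt1, Opt2, Opt8, Opt11 → 4.

4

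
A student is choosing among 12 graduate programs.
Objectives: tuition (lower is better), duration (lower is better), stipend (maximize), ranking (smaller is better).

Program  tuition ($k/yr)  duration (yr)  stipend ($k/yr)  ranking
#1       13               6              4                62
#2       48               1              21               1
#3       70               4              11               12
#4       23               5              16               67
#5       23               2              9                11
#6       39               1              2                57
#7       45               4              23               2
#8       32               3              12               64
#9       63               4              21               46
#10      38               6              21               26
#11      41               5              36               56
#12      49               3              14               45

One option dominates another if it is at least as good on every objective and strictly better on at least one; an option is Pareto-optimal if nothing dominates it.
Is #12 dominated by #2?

#2 vs #12: tuition 48≤49, duration 1≤3, stipend 21≥14, ranking 1≤45 — #2 is at least as good on every objective with at least one strict improvement.

Yes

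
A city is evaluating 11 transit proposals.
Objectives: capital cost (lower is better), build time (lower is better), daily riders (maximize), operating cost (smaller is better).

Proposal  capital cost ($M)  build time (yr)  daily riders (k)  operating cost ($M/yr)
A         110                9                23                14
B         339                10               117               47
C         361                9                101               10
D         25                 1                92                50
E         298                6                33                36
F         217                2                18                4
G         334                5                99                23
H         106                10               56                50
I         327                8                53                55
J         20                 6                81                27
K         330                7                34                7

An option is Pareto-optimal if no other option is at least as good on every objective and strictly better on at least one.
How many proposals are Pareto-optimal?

8

A: not dominated.
B: not dominated (best daily riders).
C: not dominated.
D: not dominated (best build time).
E: dominated by J (capital cost 20≤298, build time 6≤6, daily riders 81≥33, operating cost 27≤36).
F: not dominated (best operating cost).
G: not dominated.
H: dominated by D (capital cost 25≤106, build time 1≤10, daily riders 92≥56, operating cost 50≤50).
I: dominated by D (capital cost 25≤327, build time 1≤8, daily riders 92≥53, operating cost 50≤55).
J: not dominated (best capital cost).
K: not dominated.
Pareto-optimal: A, B, C, D, F, G, J, K → 8.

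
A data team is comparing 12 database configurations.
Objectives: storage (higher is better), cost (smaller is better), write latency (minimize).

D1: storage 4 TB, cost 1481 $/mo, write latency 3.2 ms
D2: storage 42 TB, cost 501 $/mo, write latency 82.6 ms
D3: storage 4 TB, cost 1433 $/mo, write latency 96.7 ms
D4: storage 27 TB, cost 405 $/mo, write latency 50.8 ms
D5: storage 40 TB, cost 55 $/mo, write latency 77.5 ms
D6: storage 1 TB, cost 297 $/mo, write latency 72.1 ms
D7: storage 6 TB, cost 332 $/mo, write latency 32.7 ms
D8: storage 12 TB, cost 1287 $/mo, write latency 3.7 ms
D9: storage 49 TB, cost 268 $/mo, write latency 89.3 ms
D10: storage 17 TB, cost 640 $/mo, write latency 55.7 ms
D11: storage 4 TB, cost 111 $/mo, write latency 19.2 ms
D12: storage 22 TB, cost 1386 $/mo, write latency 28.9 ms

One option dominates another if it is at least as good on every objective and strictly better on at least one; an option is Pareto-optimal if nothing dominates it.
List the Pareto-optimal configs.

D1, D2, D4, D5, D7, D8, D9, D11, D12

D1: not dominated (best write latency).
D2: not dominated.
D3: dominated by D2 (storage 42≥4, cost 501≤1433, write latency 82.6≤96.7).
D4: not dominated.
D5: not dominated (best cost).
D6: dominated by D11 (storage 4≥1, cost 111≤297, write latency 19.2≤72.1).
D7: not dominated.
D8: not dominated.
D9: not dominated (best storage).
D10: dominated by D4 (storage 27≥17, cost 405≤640, write latency 50.8≤55.7).
D11: not dominated.
D12: not dominated.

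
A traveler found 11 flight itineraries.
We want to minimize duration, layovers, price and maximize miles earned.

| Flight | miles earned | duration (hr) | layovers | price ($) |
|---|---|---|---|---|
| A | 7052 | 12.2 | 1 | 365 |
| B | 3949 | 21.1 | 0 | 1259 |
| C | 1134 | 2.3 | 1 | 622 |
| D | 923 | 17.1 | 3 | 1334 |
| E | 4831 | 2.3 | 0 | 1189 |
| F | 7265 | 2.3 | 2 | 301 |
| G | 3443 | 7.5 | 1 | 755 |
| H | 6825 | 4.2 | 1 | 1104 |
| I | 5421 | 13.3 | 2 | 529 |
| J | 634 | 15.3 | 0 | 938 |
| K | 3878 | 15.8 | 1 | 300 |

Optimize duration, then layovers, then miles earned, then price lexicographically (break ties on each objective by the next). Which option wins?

E

First minimize duration: best is 2.3, kept {C, E, F}.
Then minimize layovers: best is 0, kept {E}.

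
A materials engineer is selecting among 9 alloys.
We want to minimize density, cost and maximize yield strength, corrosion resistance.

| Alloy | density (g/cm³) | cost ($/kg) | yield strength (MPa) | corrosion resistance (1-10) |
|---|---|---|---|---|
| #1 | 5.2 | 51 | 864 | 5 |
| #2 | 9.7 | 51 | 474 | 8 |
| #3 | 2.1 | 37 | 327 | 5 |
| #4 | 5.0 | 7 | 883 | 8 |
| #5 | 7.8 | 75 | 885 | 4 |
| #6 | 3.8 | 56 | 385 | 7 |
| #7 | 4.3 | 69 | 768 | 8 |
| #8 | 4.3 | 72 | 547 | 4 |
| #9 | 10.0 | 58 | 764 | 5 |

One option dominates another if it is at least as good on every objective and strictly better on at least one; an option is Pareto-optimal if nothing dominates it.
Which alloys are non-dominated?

#3, #4, #5, #6, #7

#1: dominated by #4 (density 5.0≤5.2, cost 7≤51, yield strength 883≥864, corrosion resistance 8≥5).
#2: dominated by #4 (density 5.0≤9.7, cost 7≤51, yield strength 883≥474, corrosion resistance 8≥8).
#3: not dominated (best density).
#4: not dominated (best cost).
#5: not dominated (best yield strength).
#6: not dominated.
#7: not dominated.
#8: dominated by #7 (density 4.3≤4.3, cost 69≤72, yield strength 768≥547, corrosion resistance 8≥4).
#9: dominated by #1 (density 5.2≤10.0, cost 51≤58, yield strength 864≥764, corrosion resistance 5≥5).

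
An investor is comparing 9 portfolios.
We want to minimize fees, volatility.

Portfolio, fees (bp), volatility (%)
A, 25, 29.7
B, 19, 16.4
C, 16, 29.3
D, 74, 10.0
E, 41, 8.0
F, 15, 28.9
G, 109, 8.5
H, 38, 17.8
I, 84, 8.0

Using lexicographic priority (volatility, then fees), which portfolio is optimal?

First minimize volatility: best is 8.0, kept {E, I}.
Then minimize fees: best is 41, kept {E}.

E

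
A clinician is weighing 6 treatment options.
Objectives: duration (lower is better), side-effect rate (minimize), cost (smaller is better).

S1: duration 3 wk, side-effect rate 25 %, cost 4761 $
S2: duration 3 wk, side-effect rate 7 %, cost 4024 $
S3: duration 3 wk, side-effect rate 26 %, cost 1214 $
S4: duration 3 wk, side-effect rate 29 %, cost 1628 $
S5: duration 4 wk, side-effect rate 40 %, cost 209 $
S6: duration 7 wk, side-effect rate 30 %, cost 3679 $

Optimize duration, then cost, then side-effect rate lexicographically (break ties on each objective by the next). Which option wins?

S3

First minimize duration: best is 3, kept {S1, S2, S3, S4}.
Then minimize cost: best is 1214, kept {S3}.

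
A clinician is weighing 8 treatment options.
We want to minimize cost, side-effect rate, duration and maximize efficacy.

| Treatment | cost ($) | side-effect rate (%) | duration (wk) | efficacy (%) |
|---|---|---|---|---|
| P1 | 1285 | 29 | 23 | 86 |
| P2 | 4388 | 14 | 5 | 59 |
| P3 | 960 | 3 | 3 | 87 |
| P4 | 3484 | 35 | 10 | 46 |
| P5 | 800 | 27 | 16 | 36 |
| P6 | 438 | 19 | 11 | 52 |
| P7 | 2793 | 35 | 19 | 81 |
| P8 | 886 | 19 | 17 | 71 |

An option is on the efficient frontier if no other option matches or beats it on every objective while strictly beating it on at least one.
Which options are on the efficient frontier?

P3, P6, P8

P1: dominated by P3 (cost 960≤1285, side-effect rate 3≤29, duration 3≤23, efficacy 87≥86).
P2: dominated by P3 (cost 960≤4388, side-effect rate 3≤14, duration 3≤5, efficacy 87≥59).
P3: not dominated (best side-effect rate).
P4: dominated by P3 (cost 960≤3484, side-effect rate 3≤35, duration 3≤10, efficacy 87≥46).
P5: dominated by P6 (cost 438≤800, side-effect rate 19≤27, duration 11≤16, efficacy 52≥36).
P6: not dominated (best cost).
P7: dominated by P3 (cost 960≤2793, side-effect rate 3≤35, duration 3≤19, efficacy 87≥81).
P8: not dominated.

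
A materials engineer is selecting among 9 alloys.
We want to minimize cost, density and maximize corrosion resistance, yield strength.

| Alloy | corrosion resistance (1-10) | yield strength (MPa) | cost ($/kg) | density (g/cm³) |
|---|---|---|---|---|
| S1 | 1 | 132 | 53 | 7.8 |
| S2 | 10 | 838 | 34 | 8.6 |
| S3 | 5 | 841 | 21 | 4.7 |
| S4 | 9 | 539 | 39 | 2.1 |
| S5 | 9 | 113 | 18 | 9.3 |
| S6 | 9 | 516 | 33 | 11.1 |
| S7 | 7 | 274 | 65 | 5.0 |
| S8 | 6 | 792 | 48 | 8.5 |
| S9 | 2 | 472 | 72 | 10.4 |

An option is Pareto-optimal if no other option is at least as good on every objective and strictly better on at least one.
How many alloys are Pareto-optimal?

6

S1: dominated by S3 (corrosion resistance 5≥1, yield strength 841≥132, cost 21≤53, density 4.7≤7.8).
S2: not dominated (best corrosion resistance).
S3: not dominated (best yield strength).
S4: not dominated (best density).
S5: not dominated (best cost).
S6: not dominated.
S7: dominated by S4 (corrosion resistance 9≥7, yield strength 539≥274, cost 39≤65, density 2.1≤5.0).
S8: not dominated.
S9: dominated by S2 (corrosion resistance 10≥2, yield strength 838≥472, cost 34≤72, density 8.6≤10.4).
Pareto-optimal: S2, S3, S4, S5, S6, S8 → 6.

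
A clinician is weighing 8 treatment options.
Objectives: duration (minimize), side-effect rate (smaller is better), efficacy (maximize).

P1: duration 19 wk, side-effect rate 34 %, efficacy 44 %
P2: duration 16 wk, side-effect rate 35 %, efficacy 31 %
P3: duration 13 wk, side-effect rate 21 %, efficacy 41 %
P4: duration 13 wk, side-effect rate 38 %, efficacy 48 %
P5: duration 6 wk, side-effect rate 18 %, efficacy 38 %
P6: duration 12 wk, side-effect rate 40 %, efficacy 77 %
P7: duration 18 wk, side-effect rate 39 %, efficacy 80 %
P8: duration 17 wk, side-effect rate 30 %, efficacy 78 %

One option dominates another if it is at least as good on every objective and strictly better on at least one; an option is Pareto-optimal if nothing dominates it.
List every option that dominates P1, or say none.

P8

P8: duration 17≤19, side-effect rate 30≤34, efficacy 78≥44 — dominates P1.
Others (P2, P3, P4, P5, P6, P7) are each worse than P1 on at least one objective.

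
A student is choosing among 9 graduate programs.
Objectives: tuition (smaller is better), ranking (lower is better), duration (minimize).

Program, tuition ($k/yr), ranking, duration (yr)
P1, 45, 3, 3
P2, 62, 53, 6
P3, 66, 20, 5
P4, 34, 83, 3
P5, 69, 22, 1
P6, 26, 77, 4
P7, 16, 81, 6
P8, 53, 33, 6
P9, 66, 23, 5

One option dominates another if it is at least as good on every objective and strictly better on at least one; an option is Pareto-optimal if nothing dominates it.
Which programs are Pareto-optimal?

P1: not dominated (best ranking).
P2: dominated by P1 (tuition 45≤62, ranking 3≤53, duration 3≤6).
P3: dominated by P1 (tuition 45≤66, ranking 3≤20, duration 3≤5).
P4: not dominated.
P5: not dominated (best duration).
P6: not dominated.
P7: not dominated (best tuition).
P8: dominated by P1 (tuition 45≤53, ranking 3≤33, duration 3≤6).
P9: dominated by P1 (tuition 45≤66, ranking 3≤23, duration 3≤5).

P1, P4, P5, P6, P7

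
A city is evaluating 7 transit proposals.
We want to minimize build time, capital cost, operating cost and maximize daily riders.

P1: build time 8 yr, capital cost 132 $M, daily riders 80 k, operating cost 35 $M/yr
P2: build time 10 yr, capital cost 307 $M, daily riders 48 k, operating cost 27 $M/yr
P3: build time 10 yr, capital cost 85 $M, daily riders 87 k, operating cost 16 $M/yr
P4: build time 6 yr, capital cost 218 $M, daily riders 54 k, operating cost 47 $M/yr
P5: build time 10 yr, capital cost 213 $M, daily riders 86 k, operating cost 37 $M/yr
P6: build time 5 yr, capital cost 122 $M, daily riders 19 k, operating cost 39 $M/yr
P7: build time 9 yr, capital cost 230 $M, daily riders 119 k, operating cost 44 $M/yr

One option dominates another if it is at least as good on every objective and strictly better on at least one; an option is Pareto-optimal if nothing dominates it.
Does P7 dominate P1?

P7 vs P1: P7 is worse on build time (9 vs 8), so it does not dominate P1.

No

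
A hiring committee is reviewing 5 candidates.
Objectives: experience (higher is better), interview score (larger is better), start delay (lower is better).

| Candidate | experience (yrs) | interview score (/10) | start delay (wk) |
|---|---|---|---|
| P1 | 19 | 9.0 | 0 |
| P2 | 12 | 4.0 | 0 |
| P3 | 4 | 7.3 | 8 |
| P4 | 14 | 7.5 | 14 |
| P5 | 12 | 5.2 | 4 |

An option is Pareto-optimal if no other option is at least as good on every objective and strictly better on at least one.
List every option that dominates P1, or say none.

P2: worse on experience (12 vs 19).
P3: worse on experience (4 vs 19).
P4: worse on experience (14 vs 19).
P5: worse on experience (12 vs 19).
No option dominates P1.

none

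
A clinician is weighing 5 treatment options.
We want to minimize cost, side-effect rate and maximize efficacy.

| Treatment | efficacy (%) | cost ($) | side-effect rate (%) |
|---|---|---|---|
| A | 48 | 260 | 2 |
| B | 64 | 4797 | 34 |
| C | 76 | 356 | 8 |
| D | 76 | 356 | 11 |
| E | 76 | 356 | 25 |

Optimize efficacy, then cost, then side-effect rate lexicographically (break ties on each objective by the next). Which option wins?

C

First maximize efficacy: best is 76, kept {C, D, E}.
Then minimize cost: best is 356, kept {C, D, E}.
Then minimize side-effect rate: best is 8, kept {C}.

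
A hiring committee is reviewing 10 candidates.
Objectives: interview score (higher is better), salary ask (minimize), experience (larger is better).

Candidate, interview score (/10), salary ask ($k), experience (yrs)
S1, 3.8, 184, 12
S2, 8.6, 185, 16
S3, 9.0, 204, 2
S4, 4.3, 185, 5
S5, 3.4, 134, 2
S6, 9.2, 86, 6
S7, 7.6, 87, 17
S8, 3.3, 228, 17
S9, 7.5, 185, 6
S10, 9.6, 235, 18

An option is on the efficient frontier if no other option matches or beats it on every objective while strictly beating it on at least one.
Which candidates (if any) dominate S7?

none

S1: worse on interview score (3.8 vs 7.6).
S2: worse on salary ask (185 vs 87).
S3: worse on salary ask (204 vs 87).
S4: worse on interview score (4.3 vs 7.6).
S5: worse on interview score (3.4 vs 7.6).
S6: worse on experience (6 vs 17).
S8: worse on interview score (3.3 vs 7.6).
S9: worse on interview score (7.5 vs 7.6).
S10: worse on salary ask (235 vs 87).
No option dominates S7.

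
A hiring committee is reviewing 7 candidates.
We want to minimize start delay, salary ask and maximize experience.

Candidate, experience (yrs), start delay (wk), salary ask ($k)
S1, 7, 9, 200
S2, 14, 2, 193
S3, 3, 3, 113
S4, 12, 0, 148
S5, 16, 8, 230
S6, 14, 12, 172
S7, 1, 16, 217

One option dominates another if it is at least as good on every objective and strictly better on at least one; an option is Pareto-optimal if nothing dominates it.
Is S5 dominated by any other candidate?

No

S1: worse on experience (7 vs 16).
S2: worse on experience (14 vs 16).
S3: worse on experience (3 vs 16).
S4: worse on experience (12 vs 16).
S6: worse on experience (14 vs 16).
S7: worse on experience (1 vs 16).
No option is at least as good as S5 on every objective and strictly better on one.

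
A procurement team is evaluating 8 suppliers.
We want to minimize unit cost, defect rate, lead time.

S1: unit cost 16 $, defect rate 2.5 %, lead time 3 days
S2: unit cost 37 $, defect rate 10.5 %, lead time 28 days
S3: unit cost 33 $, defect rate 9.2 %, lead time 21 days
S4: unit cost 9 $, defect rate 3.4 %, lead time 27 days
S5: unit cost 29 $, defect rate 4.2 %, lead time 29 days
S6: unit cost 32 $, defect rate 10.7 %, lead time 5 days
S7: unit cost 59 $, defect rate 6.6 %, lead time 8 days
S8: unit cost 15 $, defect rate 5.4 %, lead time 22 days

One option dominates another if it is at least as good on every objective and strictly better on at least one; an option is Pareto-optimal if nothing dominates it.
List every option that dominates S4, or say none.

S1: worse on unit cost (16 vs 9).
S2: worse on unit cost (37 vs 9).
S3: worse on unit cost (33 vs 9).
S5: worse on unit cost (29 vs 9).
S6: worse on unit cost (32 vs 9).
S7: worse on unit cost (59 vs 9).
S8: worse on unit cost (15 vs 9).
No option dominates S4.

none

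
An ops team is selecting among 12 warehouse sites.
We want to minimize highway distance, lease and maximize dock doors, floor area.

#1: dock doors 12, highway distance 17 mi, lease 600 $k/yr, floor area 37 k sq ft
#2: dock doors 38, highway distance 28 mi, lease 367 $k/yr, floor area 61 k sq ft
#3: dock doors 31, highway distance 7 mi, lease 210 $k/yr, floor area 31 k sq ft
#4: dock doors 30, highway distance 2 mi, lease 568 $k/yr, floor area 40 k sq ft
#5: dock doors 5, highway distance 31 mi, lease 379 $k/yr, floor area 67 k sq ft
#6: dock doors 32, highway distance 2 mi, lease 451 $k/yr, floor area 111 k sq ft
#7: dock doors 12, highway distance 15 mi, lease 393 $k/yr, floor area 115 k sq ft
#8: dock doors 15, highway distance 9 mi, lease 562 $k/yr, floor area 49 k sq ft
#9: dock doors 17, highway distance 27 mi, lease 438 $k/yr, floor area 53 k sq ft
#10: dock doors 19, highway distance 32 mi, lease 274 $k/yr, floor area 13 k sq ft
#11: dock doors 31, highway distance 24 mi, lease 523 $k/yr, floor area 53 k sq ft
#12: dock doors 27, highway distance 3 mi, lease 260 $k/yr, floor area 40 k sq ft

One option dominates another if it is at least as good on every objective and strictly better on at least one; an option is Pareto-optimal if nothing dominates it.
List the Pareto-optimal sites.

#1: dominated by #4 (dock doors 30≥12, highway distance 2≤17, lease 568≤600, floor area 40≥37).
#2: not dominated (best dock doors).
#3: not dominated (best lease).
#4: dominated by #6 (dock doors 32≥30, highway distance 2≤2, lease 451≤568, floor area 111≥40).
#5: not dominated.
#6: not dominated.
#7: not dominated (best floor area).
#8: dominated by #6 (dock doors 32≥15, highway distance 2≤9, lease 451≤562, floor area 111≥49).
#9: not dominated.
#10: dominated by #3 (dock doors 31≥19, highway distance 7≤32, lease 210≤274, floor area 31≥13).
#11: dominated by #6 (dock doors 32≥31, highway distance 2≤24, lease 451≤523, floor area 111≥53).
#12: not dominated.

#2, #3, #5, #6, #7, #9, #12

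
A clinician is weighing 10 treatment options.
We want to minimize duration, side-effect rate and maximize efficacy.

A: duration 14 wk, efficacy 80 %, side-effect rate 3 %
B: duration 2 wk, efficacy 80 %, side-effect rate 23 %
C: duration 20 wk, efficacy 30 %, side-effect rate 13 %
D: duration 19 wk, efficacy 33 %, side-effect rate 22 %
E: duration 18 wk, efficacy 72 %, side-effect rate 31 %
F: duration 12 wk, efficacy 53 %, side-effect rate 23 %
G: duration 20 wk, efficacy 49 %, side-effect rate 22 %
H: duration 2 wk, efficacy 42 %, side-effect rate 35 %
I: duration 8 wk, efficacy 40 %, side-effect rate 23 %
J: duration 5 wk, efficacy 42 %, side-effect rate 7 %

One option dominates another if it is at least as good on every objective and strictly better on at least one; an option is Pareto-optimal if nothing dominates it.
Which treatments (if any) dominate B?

none

A: worse on duration (14 vs 2).
C: worse on duration (20 vs 2).
D: worse on duration (19 vs 2).
E: worse on duration (18 vs 2).
F: worse on duration (12 vs 2).
G: worse on duration (20 vs 2).
H: worse on efficacy (42 vs 80).
I: worse on duration (8 vs 2).
J: worse on duration (5 vs 2).
No option dominates B.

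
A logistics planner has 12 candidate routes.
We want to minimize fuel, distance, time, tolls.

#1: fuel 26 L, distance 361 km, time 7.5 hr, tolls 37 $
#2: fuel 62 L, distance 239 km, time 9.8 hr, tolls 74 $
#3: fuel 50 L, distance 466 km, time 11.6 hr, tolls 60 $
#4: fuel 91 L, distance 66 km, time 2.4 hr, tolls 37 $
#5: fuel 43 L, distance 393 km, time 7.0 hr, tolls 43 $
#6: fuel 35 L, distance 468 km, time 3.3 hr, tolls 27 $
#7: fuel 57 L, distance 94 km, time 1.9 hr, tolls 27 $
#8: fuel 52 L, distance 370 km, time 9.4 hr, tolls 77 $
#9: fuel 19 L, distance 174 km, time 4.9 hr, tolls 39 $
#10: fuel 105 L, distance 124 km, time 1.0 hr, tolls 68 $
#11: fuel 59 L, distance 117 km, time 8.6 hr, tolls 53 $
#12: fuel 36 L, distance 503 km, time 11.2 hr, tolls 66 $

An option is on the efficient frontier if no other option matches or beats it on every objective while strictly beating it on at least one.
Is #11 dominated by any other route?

#7 vs #11: fuel 57≤59, distance 94≤117, time 1.9≤8.6, tolls 27≤53 — #7 is at least as good on every objective and strictly better on at least one, so #7 dominates #11.

Yes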